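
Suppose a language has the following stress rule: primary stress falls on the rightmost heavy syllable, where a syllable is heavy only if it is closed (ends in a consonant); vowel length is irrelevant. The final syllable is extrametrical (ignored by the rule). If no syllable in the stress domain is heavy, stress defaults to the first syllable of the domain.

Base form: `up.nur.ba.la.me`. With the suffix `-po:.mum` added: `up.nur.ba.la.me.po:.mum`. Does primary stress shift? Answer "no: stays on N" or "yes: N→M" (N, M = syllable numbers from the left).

Base `up.nur.ba.la.me` (5 syllables):
  The final syllable (5, me) is extrametrical; the stress domain is syllables 1–4.
  Weights: 1 up H, 2 nur H, 3 ba L, 4 la L.
  Heavy syllables in the domain: 1, 2. The rightmost is syllable 2 (nur).
  → primary stress on syllable 2.
Suffixed `up.nur.ba.la.me.po:.mum` (7 syllables):
  The final syllable (7, mum) is extrametrical; the stress domain is syllables 1–6.
  Weights: 1 up H, 2 nur H, 3 ba L, 4 la L, 5 me L, 6 po: L.
  Heavy syllables in the domain: 1, 2. The rightmost is syllable 2 (nur).
  → primary stress on syllable 2.

no: stays on 2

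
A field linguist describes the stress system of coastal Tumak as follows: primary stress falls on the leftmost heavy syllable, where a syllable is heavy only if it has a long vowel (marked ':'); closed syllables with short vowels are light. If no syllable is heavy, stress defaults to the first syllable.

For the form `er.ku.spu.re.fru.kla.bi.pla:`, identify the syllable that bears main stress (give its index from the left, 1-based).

Weights: 1 er L, 2 ku L, 3 spu L, 4 re L, 5 fru L, 6 kla L, 7 bi L, 8 pla: H.
Heavy syllables in the domain: 8. The leftmost is syllable 8 (pla:).
Primary stress: syllable 8 → er.ku.spu.re.fru.kla.bi.ˈpla:.

8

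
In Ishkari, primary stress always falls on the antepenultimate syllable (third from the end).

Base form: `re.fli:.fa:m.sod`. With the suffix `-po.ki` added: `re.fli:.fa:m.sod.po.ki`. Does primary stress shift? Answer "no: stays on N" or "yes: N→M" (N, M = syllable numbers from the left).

Base `re.fli:.fa:m.sod` (4 syllables):
  The word has 4 syllables; the antepenultimate syllable (third from the end) is syllable 2 (fli:).
  → primary stress on syllable 2.
Suffixed `re.fli:.fa:m.sod.po.ki` (6 syllables):
  The word has 6 syllables; the antepenultimate syllable (third from the end) is syllable 4 (sod).
  → primary stress on syllable 4.

yes: 2→4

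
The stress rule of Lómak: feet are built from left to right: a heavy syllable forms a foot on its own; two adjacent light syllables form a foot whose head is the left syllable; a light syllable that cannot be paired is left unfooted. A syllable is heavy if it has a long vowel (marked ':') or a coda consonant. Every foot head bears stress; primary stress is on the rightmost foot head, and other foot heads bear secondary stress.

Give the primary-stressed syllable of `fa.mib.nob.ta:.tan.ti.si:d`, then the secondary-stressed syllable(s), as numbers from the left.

primary 7, secondary 2, 3, 4, 5

Weights: 1 fa L, 2 mib H, 3 nob H, 4 ta: H, 5 tan H, 6 ti L, 7 si:d H.
Parse left to right (heavy = foot alone; LL = one foot; stranded L unfooted): fa (ˈmib) (ˈnob) (ˈta:) (ˈtan) ti (ˈsi:d).
Foot heads: 2, 3, 4, 5, 7.
Primary stress on the rightmost head = syllable 7.
Secondary stress on 2, 3, 4, 5: fa.ˌmib.ˌnob.ˌta:.ˌtan.ti.ˈsi:d.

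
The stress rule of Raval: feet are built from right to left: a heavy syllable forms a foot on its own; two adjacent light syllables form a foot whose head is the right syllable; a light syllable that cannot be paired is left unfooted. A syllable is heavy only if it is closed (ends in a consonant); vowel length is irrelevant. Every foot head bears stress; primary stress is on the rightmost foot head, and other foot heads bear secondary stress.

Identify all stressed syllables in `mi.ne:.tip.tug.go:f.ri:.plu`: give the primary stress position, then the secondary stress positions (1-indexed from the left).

Weights: 1 mi L, 2 ne: L, 3 tip H, 4 tug H, 5 go:f H, 6 ri: L, 7 plu L.
Parse right to left (heavy = foot alone; LL = one foot; stranded L unfooted): (mi.ˈne:) (ˈtip) (ˈtug) (ˈgo:f) (ri:.ˈplu).
Foot heads: 2, 3, 4, 5, 7.
Primary stress on the rightmost head = syllable 7.
Secondary stress on 2, 3, 4, 5: mi.ˌne:.ˌtip.ˌtug.ˌgo:f.ri:.ˈplu.

primary 7, secondary 2, 3, 4, 5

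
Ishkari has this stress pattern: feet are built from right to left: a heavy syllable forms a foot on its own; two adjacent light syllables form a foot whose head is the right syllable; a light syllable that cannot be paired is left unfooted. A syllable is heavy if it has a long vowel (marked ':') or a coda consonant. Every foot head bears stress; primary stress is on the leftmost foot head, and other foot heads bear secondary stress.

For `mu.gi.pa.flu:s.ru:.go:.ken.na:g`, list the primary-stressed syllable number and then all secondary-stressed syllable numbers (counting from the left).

Weights: 1 mu L, 2 gi L, 3 pa L, 4 flu:s H, 5 ru: H, 6 go: H, 7 ken H, 8 na:g H.
Parse right to left (heavy = foot alone; LL = one foot; stranded L unfooted): mu (gi.ˈpa) (ˈflu:s) (ˈru:) (ˈgo:) (ˈken) (ˈna:g).
Foot heads: 3, 4, 5, 6, 7, 8.
Primary stress on the leftmost head = syllable 3.
Secondary stress on 4, 5, 6, 7, 8: mu.gi.ˈpa.ˌflu:s.ˌru:.ˌgo:.ˌken.ˌna:g.

primary 3, secondary 4, 5, 6, 7, 8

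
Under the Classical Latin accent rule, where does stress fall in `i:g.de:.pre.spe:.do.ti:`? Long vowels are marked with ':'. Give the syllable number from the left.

Classical Latin: stress the penult if heavy (long vowel or closed), else the antepenult.
Weights: 4 spe: H, 5 do L, 6 ti: H.
The penult (syllable 5, do) is light, so stress falls on the antepenult (syllable 4, spe:).
Stress on syllable 4: i:g.de:.pre.ˈspe:.do.ti:.

4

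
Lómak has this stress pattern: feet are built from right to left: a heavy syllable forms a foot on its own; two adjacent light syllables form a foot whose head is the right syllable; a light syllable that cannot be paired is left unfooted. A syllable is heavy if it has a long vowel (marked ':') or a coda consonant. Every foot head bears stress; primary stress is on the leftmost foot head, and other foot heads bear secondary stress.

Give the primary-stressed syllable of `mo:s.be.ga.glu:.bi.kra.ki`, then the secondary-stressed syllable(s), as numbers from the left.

primary 1, secondary 3, 4, 7

Weights: 1 mo:s H, 2 be L, 3 ga L, 4 glu: H, 5 bi L, 6 kra L, 7 ki L.
Parse right to left (heavy = foot alone; LL = one foot; stranded L unfooted): (ˈmo:s) (be.ˈga) (ˈglu:) bi (kra.ˈki).
Foot heads: 1, 3, 4, 7.
Primary stress on the leftmost head = syllable 1.
Secondary stress on 3, 4, 7: ˈmo:s.be.ˌga.ˌglu:.bi.kra.ˌki.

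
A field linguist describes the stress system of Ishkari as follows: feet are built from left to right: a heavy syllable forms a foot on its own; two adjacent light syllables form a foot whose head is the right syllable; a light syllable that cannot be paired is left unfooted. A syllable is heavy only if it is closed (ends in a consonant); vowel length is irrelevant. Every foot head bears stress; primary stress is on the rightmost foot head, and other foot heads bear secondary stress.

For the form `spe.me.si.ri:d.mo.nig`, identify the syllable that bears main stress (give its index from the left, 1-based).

6

Weights: 1 spe L, 2 me L, 3 si L, 4 ri:d H, 5 mo L, 6 nig H.
Parse left to right (heavy = foot alone; LL = one foot; stranded L unfooted): (spe.ˈme) si (ˈri:d) mo (ˈnig).
Foot heads: 2, 4, 6.
Primary stress on the rightmost head = syllable 6.
Primary stress: syllable 6 → spe.me.si.ri:d.mo.ˈnig.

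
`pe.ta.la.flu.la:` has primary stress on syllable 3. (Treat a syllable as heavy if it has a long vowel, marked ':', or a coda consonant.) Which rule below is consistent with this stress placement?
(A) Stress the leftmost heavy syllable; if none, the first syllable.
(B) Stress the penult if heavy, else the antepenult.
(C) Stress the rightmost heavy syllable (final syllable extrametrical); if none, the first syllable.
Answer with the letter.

B

Rule A → syllable 5 (observed: 3).
Rule B → syllable 3 ✓.
Rule C → syllable 1 (observed: 3).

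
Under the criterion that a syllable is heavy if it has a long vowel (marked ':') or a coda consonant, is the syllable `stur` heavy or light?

heavy

`stur`: short vowel, closed (coda /r/). Closed → heavy.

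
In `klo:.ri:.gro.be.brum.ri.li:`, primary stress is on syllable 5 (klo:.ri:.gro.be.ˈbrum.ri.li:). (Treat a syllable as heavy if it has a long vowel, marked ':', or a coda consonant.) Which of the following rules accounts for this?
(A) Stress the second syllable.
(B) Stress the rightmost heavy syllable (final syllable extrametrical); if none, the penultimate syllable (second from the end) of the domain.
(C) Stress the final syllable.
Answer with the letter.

Rule A → syllable 2 (observed: 5).
Rule B → syllable 5 ✓.
Rule C → syllable 7 (observed: 5).

B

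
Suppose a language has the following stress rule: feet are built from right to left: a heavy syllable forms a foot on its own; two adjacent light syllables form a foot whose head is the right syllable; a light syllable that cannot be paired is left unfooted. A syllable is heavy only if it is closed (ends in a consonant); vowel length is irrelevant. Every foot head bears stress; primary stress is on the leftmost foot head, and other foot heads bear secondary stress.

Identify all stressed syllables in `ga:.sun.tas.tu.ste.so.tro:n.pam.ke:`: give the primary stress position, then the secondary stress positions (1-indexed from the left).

Weights: 1 ga: L, 2 sun H, 3 tas H, 4 tu L, 5 ste L, 6 so L, 7 tro:n H, 8 pam H, 9 ke: L.
Parse right to left (heavy = foot alone; LL = one foot; stranded L unfooted): ga: (ˈsun) (ˈtas) tu (ste.ˈso) (ˈtro:n) (ˈpam) ke:.
Foot heads: 2, 3, 6, 7, 8.
Primary stress on the leftmost head = syllable 2.
Secondary stress on 3, 6, 7, 8: ga:.ˈsun.ˌtas.tu.ste.ˌso.ˌtro:n.ˌpam.ke:.

primary 2, secondary 3, 6, 7, 8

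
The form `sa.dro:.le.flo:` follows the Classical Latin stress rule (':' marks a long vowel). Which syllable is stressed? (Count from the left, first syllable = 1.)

2

Classical Latin: stress the penult if heavy (long vowel or closed), else the antepenult.
Weights: 2 dro: H, 3 le L, 4 flo: H.
The penult (syllable 3, le) is light, so stress falls on the antepenult (syllable 2, dro:).
Stress on syllable 2: sa.ˈdro:.le.flo:.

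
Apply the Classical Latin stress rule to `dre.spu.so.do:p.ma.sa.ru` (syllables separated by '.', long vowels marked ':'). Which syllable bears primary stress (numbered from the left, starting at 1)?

Classical Latin: stress the penult if heavy (long vowel or closed), else the antepenult.
Weights: 5 ma L, 6 sa L, 7 ru L.
The penult (syllable 6, sa) is light, so stress falls on the antepenult (syllable 5, ma).
Stress on syllable 5: dre.spu.so.do:p.ˈma.sa.ru.

5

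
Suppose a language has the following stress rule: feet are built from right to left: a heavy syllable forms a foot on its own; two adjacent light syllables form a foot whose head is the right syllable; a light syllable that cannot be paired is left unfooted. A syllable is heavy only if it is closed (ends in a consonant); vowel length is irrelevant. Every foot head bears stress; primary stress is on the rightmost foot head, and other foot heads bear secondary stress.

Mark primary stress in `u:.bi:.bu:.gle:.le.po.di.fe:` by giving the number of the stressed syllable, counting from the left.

8

Weights: 1 u: L, 2 bi: L, 3 bu: L, 4 gle: L, 5 le L, 6 po L, 7 di L, 8 fe: L.
Parse right to left (heavy = foot alone; LL = one foot; stranded L unfooted): (u:.ˈbi:) (bu:.ˈgle:) (le.ˈpo) (di.ˈfe:).
Foot heads: 2, 4, 6, 8.
Primary stress on the rightmost head = syllable 8.
Primary stress: syllable 8 → u:.bi:.bu:.gle:.le.po.di.ˈfe:.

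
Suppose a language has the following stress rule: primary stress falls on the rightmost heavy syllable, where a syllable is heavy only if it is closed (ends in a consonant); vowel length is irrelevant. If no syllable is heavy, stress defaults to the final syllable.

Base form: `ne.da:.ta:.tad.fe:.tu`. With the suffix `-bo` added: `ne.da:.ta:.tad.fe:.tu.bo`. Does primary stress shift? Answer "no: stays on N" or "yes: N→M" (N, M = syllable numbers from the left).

no: stays on 4

Base `ne.da:.ta:.tad.fe:.tu` (6 syllables):
  Weights: 1 ne L, 2 da: L, 3 ta: L, 4 tad H, 5 fe: L, 6 tu L.
  Heavy syllables in the domain: 4. The rightmost is syllable 4 (tad).
  → primary stress on syllable 4.
Suffixed `ne.da:.ta:.tad.fe:.tu.bo` (7 syllables):
  Weights: 1 ne L, 2 da: L, 3 ta: L, 4 tad H, 5 fe: L, 6 tu L, 7 bo L.
  Heavy syllables in the domain: 4. The rightmost is syllable 4 (tad).
  → primary stress on syllable 4.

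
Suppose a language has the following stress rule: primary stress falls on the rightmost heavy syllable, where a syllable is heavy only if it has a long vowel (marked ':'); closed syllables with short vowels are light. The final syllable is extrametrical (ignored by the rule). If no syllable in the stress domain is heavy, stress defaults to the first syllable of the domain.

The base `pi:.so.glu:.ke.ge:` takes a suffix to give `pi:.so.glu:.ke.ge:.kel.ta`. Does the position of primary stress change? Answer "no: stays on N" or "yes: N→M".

yes: 3→5

Base `pi:.so.glu:.ke.ge:` (5 syllables):
  The final syllable (5, ge:) is extrametrical; the stress domain is syllables 1–4.
  Weights: 1 pi: H, 2 so L, 3 glu: H, 4 ke L.
  Heavy syllables in the domain: 1, 3. The rightmost is syllable 3 (glu:).
  → primary stress on syllable 3.
Suffixed `pi:.so.glu:.ke.ge:.kel.ta` (7 syllables):
  The final syllable (7, ta) is extrametrical; the stress domain is syllables 1–6.
  Weights: 1 pi: H, 2 so L, 3 glu: H, 4 ke L, 5 ge: H, 6 kel L.
  Heavy syllables in the domain: 1, 3, 5. The rightmost is syllable 5 (ge:).
  → primary stress on syllable 5.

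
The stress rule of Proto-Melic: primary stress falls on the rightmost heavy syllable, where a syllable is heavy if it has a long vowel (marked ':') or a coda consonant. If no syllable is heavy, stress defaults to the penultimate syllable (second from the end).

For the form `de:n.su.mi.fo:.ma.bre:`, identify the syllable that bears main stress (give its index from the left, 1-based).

Weights: 1 de:n H, 2 su L, 3 mi L, 4 fo: H, 5 ma L, 6 bre: H.
Heavy syllables in the domain: 1, 4, 6. The rightmost is syllable 6 (bre:).
Primary stress: syllable 6 → de:n.su.mi.fo:.ma.ˈbre:.

6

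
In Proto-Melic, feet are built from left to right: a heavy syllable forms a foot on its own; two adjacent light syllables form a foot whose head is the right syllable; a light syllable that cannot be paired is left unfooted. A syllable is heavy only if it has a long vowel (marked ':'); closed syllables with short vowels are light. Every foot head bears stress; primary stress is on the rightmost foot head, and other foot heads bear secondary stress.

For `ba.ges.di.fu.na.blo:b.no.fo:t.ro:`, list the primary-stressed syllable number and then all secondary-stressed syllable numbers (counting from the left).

primary 9, secondary 2, 4, 6, 8

Weights: 1 ba L, 2 ges L, 3 di L, 4 fu L, 5 na L, 6 blo:b H, 7 no L, 8 fo:t H, 9 ro: H.
Parse left to right (heavy = foot alone; LL = one foot; stranded L unfooted): (ba.ˈges) (di.ˈfu) na (ˈblo:b) no (ˈfo:t) (ˈro:).
Foot heads: 2, 4, 6, 8, 9.
Primary stress on the rightmost head = syllable 9.
Secondary stress on 2, 4, 6, 8: ba.ˌges.di.ˌfu.na.ˌblo:b.no.ˌfo:t.ˈro:.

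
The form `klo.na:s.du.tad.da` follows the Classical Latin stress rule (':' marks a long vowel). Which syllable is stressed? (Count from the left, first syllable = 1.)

Classical Latin: stress the penult if heavy (long vowel or closed), else the antepenult.
Weights: 3 du L, 4 tad H, 5 da L.
The penult (syllable 4, tad) is heavy, so it takes stress.
Stress on syllable 4: klo.na:s.du.ˈtad.da.

4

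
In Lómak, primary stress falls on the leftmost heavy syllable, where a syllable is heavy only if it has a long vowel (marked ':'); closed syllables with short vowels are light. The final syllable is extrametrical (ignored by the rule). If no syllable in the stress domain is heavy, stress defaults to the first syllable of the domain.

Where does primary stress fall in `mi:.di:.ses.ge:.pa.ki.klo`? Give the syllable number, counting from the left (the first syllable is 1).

1

The final syllable (7, klo) is extrametrical; the stress domain is syllables 1–6.
Weights: 1 mi: H, 2 di: H, 3 ses L, 4 ge: H, 5 pa L, 6 ki L.
Heavy syllables in the domain: 1, 2, 4. The leftmost is syllable 1 (mi:).
Primary stress: syllable 1 → ˈmi:.di:.ses.ge:.pa.ki.klo.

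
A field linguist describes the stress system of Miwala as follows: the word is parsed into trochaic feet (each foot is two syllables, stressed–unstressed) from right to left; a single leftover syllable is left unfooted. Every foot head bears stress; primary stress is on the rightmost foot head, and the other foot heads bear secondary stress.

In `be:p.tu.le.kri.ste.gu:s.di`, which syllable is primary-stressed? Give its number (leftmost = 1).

Parse right to left into trochaic (ˈσσ) feet: be:p (ˈtu.le) (ˈkri.ste) (ˈgu:s.di). Syllable 1 is left unfooted.
Foot heads (stressed positions): 2, 4, 6.
End Rule Rightmost: primary stress on the rightmost head = syllable 6.
Primary stress: syllable 6 → be:p.tu.le.kri.ste.ˈgu:s.di.

6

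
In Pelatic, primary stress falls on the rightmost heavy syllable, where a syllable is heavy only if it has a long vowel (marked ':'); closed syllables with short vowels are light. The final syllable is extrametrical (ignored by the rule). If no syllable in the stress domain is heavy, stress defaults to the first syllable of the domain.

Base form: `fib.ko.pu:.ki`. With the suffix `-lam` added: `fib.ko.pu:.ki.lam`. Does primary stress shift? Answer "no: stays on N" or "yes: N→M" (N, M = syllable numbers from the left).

Base `fib.ko.pu:.ki` (4 syllables):
  The final syllable (4, ki) is extrametrical; the stress domain is syllables 1–3.
  Weights: 1 fib L, 2 ko L, 3 pu: H.
  Heavy syllables in the domain: 3. The rightmost is syllable 3 (pu:).
  → primary stress on syllable 3.
Suffixed `fib.ko.pu:.ki.lam` (5 syllables):
  The final syllable (5, lam) is extrametrical; the stress domain is syllables 1–4.
  Weights: 1 fib L, 2 ko L, 3 pu: H, 4 ki L.
  Heavy syllables in the domain: 3. The rightmost is syllable 3 (pu:).
  → primary stress on syllable 3.

no: stays on 3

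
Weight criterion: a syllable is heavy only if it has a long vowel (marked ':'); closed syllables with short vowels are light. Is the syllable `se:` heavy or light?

`se:`: long vowel, open (no coda). Long vowel → heavy.

heavy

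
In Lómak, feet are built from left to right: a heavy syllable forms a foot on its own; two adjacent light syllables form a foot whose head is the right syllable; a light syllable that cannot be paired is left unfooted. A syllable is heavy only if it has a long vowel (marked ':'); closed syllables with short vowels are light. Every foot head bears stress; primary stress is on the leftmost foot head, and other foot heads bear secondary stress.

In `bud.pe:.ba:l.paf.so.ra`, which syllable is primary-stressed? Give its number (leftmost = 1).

Weights: 1 bud L, 2 pe: H, 3 ba:l H, 4 paf L, 5 so L, 6 ra L.
Parse left to right (heavy = foot alone; LL = one foot; stranded L unfooted): bud (ˈpe:) (ˈba:l) (paf.ˈso) ra.
Foot heads: 2, 3, 5.
Primary stress on the leftmost head = syllable 2.
Primary stress: syllable 2 → bud.ˈpe:.ba:l.paf.so.ra.

2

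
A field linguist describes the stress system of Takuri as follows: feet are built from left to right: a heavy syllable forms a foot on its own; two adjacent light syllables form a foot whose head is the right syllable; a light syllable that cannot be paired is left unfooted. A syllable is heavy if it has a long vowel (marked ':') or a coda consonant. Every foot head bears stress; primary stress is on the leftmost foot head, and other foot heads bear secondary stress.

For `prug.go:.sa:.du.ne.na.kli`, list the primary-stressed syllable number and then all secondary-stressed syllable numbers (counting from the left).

Weights: 1 prug H, 2 go: H, 3 sa: H, 4 du L, 5 ne L, 6 na L, 7 kli L.
Parse left to right (heavy = foot alone; LL = one foot; stranded L unfooted): (ˈprug) (ˈgo:) (ˈsa:) (du.ˈne) (na.ˈkli).
Foot heads: 1, 2, 3, 5, 7.
Primary stress on the leftmost head = syllable 1.
Secondary stress on 2, 3, 5, 7: ˈprug.ˌgo:.ˌsa:.du.ˌne.na.ˌkli.

primary 1, secondary 2, 3, 5, 7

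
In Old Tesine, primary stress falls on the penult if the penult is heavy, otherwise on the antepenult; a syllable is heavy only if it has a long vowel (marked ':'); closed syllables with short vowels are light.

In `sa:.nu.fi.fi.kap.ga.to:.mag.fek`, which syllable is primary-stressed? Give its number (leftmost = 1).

7

Weights: 7 to: H, 8 mag L, 9 fek L.
The penult (syllable 8, mag) is light, so stress falls on the antepenult (syllable 7, to:).
Primary stress: syllable 7 → sa:.nu.fi.fi.kap.ga.ˈto:.mag.fek.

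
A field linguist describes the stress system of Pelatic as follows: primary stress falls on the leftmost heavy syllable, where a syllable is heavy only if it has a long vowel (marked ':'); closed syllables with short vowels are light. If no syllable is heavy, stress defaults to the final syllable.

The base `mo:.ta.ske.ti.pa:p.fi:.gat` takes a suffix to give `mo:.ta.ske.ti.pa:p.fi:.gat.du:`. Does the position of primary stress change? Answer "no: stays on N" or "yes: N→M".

Base `mo:.ta.ske.ti.pa:p.fi:.gat` (7 syllables):
  Weights: 1 mo: H, 2 ta L, 3 ske L, 4 ti L, 5 pa:p H, 6 fi: H, 7 gat L.
  Heavy syllables in the domain: 1, 5, 6. The leftmost is syllable 1 (mo:).
  → primary stress on syllable 1.
Suffixed `mo:.ta.ske.ti.pa:p.fi:.gat.du:` (8 syllables):
  Weights: 1 mo: H, 2 ta L, 3 ske L, 4 ti L, 5 pa:p H, 6 fi: H, 7 gat L, 8 du: H.
  Heavy syllables in the domain: 1, 5, 6, 8. The leftmost is syllable 1 (mo:).
  → primary stress on syllable 1.

no: stays on 1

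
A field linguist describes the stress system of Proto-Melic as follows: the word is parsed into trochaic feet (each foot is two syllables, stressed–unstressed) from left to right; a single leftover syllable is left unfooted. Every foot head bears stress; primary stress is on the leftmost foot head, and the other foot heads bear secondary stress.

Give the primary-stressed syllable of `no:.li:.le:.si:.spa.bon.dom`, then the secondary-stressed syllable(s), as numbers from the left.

primary 1, secondary 3, 5

Parse left to right into trochaic (ˈσσ) feet: (ˈno:.li:) (ˈle:.si:) (ˈspa.bon) dom. Syllable 7 is left unfooted.
Foot heads (stressed positions): 1, 3, 5.
End Rule Leftmost: primary stress on the leftmost head = syllable 1.
Secondary stress on 3, 5: ˈno:.li:.ˌle:.si:.ˌspa.bon.dom.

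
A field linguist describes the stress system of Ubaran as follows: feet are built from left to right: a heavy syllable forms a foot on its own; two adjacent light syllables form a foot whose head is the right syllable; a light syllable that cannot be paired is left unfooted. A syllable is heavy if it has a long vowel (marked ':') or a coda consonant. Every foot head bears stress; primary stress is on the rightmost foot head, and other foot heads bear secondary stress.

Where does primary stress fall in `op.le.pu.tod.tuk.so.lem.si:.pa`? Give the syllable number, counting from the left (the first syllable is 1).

Weights: 1 op H, 2 le L, 3 pu L, 4 tod H, 5 tuk H, 6 so L, 7 lem H, 8 si: H, 9 pa L.
Parse left to right (heavy = foot alone; LL = one foot; stranded L unfooted): (ˈop) (le.ˈpu) (ˈtod) (ˈtuk) so (ˈlem) (ˈsi:) pa.
Foot heads: 1, 3, 4, 5, 7, 8.
Primary stress on the rightmost head = syllable 8.
Primary stress: syllable 8 → op.le.pu.tod.tuk.so.lem.ˈsi:.pa.

8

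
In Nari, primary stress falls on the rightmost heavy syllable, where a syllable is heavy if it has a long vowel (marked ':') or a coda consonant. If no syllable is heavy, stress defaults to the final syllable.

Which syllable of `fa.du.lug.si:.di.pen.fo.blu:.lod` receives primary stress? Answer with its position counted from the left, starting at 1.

Weights: 1 fa L, 2 du L, 3 lug H, 4 si: H, 5 di L, 6 pen H, 7 fo L, 8 blu: H, 9 lod H.
Heavy syllables in the domain: 3, 4, 6, 8, 9. The rightmost is syllable 9 (lod).
Primary stress: syllable 9 → fa.du.lug.si:.di.pen.fo.blu:.ˈlod.

9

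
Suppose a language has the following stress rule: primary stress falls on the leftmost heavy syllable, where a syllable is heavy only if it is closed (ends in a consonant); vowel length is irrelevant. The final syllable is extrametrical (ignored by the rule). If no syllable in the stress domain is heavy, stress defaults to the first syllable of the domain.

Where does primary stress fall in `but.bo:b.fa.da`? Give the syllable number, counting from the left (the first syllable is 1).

1

The final syllable (4, da) is extrametrical; the stress domain is syllables 1–3.
Weights: 1 but H, 2 bo:b H, 3 fa L.
Heavy syllables in the domain: 1, 2. The leftmost is syllable 1 (but).
Primary stress: syllable 1 → ˈbut.bo:b.fa.da.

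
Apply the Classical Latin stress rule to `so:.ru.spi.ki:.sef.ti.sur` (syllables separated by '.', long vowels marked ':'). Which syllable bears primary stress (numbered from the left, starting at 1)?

Classical Latin: stress the penult if heavy (long vowel or closed), else the antepenult.
Weights: 5 sef H, 6 ti L, 7 sur H.
The penult (syllable 6, ti) is light, so stress falls on the antepenult (syllable 5, sef).
Stress on syllable 5: so:.ru.spi.ki:.ˈsef.ti.sur.

5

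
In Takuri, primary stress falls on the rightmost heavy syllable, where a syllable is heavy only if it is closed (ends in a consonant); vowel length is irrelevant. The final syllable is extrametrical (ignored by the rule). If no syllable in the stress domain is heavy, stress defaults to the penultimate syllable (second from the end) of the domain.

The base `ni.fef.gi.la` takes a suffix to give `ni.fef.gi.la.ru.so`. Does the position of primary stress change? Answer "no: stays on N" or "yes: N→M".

Base `ni.fef.gi.la` (4 syllables):
  The final syllable (4, la) is extrametrical; the stress domain is syllables 1–3.
  Weights: 1 ni L, 2 fef H, 3 gi L.
  Heavy syllables in the domain: 2. The rightmost is syllable 2 (fef).
  → primary stress on syllable 2.
Suffixed `ni.fef.gi.la.ru.so` (6 syllables):
  The final syllable (6, so) is extrametrical; the stress domain is syllables 1–5.
  Weights: 1 ni L, 2 fef H, 3 gi L, 4 la L, 5 ru L.
  Heavy syllables in the domain: 2. The rightmost is syllable 2 (fef).
  → primary stress on syllable 2.

no: stays on 2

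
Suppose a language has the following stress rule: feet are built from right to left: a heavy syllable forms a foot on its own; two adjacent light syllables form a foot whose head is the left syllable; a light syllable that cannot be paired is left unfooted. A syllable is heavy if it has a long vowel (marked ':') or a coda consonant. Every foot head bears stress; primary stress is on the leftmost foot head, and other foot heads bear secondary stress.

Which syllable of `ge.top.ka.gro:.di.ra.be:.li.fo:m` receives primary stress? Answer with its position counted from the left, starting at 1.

2

Weights: 1 ge L, 2 top H, 3 ka L, 4 gro: H, 5 di L, 6 ra L, 7 be: H, 8 li L, 9 fo:m H.
Parse right to left (heavy = foot alone; LL = one foot; stranded L unfooted): ge (ˈtop) ka (ˈgro:) (ˈdi.ra) (ˈbe:) li (ˈfo:m).
Foot heads: 2, 4, 5, 7, 9.
Primary stress on the leftmost head = syllable 2.
Primary stress: syllable 2 → ge.ˈtop.ka.gro:.di.ra.be:.li.fo:m.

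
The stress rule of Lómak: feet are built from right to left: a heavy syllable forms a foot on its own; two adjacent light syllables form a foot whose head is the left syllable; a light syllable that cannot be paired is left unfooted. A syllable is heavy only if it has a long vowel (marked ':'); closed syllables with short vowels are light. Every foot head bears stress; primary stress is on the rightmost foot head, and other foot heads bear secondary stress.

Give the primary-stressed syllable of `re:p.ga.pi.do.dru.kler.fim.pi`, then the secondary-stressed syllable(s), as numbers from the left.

Weights: 1 re:p H, 2 ga L, 3 pi L, 4 do L, 5 dru L, 6 kler L, 7 fim L, 8 pi L.
Parse right to left (heavy = foot alone; LL = one foot; stranded L unfooted): (ˈre:p) ga (ˈpi.do) (ˈdru.kler) (ˈfim.pi).
Foot heads: 1, 3, 5, 7.
Primary stress on the rightmost head = syllable 7.
Secondary stress on 1, 3, 5: ˌre:p.ga.ˌpi.do.ˌdru.kler.ˈfim.pi.

primary 7, secondary 1, 3, 5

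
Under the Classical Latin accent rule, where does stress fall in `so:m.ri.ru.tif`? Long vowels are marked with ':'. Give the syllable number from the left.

Classical Latin: stress the penult if heavy (long vowel or closed), else the antepenult.
Weights: 2 ri L, 3 ru L, 4 tif H.
The penult (syllable 3, ru) is light, so stress falls on the antepenult (syllable 2, ri).
Stress on syllable 2: so:m.ˈri.ru.tif.

2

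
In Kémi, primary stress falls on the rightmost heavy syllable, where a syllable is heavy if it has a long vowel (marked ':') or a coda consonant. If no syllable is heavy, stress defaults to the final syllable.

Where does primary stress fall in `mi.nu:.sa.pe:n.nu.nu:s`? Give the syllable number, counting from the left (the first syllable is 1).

6

Weights: 1 mi L, 2 nu: H, 3 sa L, 4 pe:n H, 5 nu L, 6 nu:s H.
Heavy syllables in the domain: 2, 4, 6. The rightmost is syllable 6 (nu:s).
Primary stress: syllable 6 → mi.nu:.sa.pe:n.nu.ˈnu:s.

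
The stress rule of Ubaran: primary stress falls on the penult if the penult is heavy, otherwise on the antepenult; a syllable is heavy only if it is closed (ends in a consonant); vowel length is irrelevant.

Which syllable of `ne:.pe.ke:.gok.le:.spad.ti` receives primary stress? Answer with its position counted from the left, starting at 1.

6

Weights: 5 le: L, 6 spad H, 7 ti L.
The penult (syllable 6, spad) is heavy, so it takes stress.
Primary stress: syllable 6 → ne:.pe.ke:.gok.le:.ˈspad.ti.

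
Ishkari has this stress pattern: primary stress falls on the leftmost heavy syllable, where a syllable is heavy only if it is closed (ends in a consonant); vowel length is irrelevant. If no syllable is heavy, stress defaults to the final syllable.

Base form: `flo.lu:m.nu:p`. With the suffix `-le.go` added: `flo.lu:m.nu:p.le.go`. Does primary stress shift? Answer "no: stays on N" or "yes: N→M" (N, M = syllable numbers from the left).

no: stays on 2

Base `flo.lu:m.nu:p` (3 syllables):
  Weights: 1 flo L, 2 lu:m H, 3 nu:p H.
  Heavy syllables in the domain: 2, 3. The leftmost is syllable 2 (lu:m).
  → primary stress on syllable 2.
Suffixed `flo.lu:m.nu:p.le.go` (5 syllables):
  Weights: 1 flo L, 2 lu:m H, 3 nu:p H, 4 le L, 5 go L.
  Heavy syllables in the domain: 2, 3. The leftmost is syllable 2 (lu:m).
  → primary stress on syllable 2.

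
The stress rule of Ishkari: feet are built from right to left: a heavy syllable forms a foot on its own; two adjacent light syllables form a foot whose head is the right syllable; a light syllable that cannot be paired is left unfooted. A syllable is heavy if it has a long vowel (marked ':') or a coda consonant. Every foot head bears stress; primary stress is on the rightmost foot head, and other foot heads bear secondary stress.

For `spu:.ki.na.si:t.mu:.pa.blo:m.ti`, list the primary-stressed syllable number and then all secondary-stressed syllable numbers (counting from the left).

Weights: 1 spu: H, 2 ki L, 3 na L, 4 si:t H, 5 mu: H, 6 pa L, 7 blo:m H, 8 ti L.
Parse right to left (heavy = foot alone; LL = one foot; stranded L unfooted): (ˈspu:) (ki.ˈna) (ˈsi:t) (ˈmu:) pa (ˈblo:m) ti.
Foot heads: 1, 3, 4, 5, 7.
Primary stress on the rightmost head = syllable 7.
Secondary stress on 1, 3, 4, 5: ˌspu:.ki.ˌna.ˌsi:t.ˌmu:.pa.ˈblo:m.ti.

primary 7, secondary 1, 3, 4, 5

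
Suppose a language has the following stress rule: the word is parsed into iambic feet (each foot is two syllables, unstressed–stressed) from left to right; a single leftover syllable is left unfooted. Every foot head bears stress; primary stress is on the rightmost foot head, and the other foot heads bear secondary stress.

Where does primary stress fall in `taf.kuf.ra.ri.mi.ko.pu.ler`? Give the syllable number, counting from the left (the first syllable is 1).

8

Parse left to right into iambic (σˈσ) feet: (taf.ˈkuf) (ra.ˈri) (mi.ˈko) (pu.ˈler).
Foot heads (stressed positions): 2, 4, 6, 8.
End Rule Rightmost: primary stress on the rightmost head = syllable 8.
Primary stress: syllable 8 → taf.kuf.ra.ri.mi.ko.pu.ˈler.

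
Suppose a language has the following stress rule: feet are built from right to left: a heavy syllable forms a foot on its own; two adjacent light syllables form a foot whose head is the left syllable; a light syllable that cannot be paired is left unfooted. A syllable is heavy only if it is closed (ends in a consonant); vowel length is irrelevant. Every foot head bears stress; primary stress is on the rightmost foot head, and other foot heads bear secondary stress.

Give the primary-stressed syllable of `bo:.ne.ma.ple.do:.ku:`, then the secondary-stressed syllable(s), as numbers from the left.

primary 5, secondary 1, 3

Weights: 1 bo: L, 2 ne L, 3 ma L, 4 ple L, 5 do: L, 6 ku: L.
Parse right to left (heavy = foot alone; LL = one foot; stranded L unfooted): (ˈbo:.ne) (ˈma.ple) (ˈdo:.ku:).
Foot heads: 1, 3, 5.
Primary stress on the rightmost head = syllable 5.
Secondary stress on 1, 3: ˌbo:.ne.ˌma.ple.ˈdo:.ku:.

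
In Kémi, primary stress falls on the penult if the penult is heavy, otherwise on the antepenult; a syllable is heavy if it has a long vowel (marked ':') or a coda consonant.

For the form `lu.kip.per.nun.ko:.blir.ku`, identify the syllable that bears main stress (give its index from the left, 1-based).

Weights: 5 ko: H, 6 blir H, 7 ku L.
The penult (syllable 6, blir) is heavy, so it takes stress.
Primary stress: syllable 6 → lu.kip.per.nun.ko:.ˈblir.ku.

6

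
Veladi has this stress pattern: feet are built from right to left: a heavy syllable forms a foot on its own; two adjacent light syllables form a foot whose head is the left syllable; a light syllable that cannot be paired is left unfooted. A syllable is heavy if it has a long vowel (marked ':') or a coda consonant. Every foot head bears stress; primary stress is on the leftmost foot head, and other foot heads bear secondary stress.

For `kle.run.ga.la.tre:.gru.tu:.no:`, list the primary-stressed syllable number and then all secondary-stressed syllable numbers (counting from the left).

primary 2, secondary 3, 5, 7, 8

Weights: 1 kle L, 2 run H, 3 ga L, 4 la L, 5 tre: H, 6 gru L, 7 tu: H, 8 no: H.
Parse right to left (heavy = foot alone; LL = one foot; stranded L unfooted): kle (ˈrun) (ˈga.la) (ˈtre:) gru (ˈtu:) (ˈno:).
Foot heads: 2, 3, 5, 7, 8.
Primary stress on the leftmost head = syllable 2.
Secondary stress on 3, 5, 7, 8: kle.ˈrun.ˌga.la.ˌtre:.gru.ˌtu:.ˌno:.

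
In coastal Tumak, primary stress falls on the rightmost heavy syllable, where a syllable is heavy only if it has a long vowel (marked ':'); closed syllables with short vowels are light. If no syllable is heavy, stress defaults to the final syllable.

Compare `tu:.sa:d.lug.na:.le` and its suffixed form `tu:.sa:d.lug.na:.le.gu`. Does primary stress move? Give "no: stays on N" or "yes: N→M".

no: stays on 4

Base `tu:.sa:d.lug.na:.le` (5 syllables):
  Weights: 1 tu: H, 2 sa:d H, 3 lug L, 4 na: H, 5 le L.
  Heavy syllables in the domain: 1, 2, 4. The rightmost is syllable 4 (na:).
  → primary stress on syllable 4.
Suffixed `tu:.sa:d.lug.na:.le.gu` (6 syllables):
  Weights: 1 tu: H, 2 sa:d H, 3 lug L, 4 na: H, 5 le L, 6 gu L.
  Heavy syllables in the domain: 1, 2, 4. The rightmost is syllable 4 (na:).
  → primary stress on syllable 4.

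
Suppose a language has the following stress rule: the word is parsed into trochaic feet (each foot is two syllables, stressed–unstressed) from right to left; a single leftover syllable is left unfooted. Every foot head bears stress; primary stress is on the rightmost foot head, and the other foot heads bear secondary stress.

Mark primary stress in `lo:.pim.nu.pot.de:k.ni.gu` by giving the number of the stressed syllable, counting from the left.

Parse right to left into trochaic (ˈσσ) feet: lo: (ˈpim.nu) (ˈpot.de:k) (ˈni.gu). Syllable 1 is left unfooted.
Foot heads (stressed positions): 2, 4, 6.
End Rule Rightmost: primary stress on the rightmost head = syllable 6.
Primary stress: syllable 6 → lo:.pim.nu.pot.de:k.ˈni.gu.

6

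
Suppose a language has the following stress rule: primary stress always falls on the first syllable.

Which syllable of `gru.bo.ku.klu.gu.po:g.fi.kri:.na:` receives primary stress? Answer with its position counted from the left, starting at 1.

The word has 9 syllables; the first syllable is syllable 1 (gru).
Primary stress: syllable 1 → ˈgru.bo.ku.klu.gu.po:g.fi.kri:.na:.

1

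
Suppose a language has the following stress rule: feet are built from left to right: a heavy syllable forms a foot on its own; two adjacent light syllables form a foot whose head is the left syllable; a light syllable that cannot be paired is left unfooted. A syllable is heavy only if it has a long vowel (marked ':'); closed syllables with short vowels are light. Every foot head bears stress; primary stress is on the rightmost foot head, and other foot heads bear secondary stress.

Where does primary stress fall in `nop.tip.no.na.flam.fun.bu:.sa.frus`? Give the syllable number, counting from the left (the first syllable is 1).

8

Weights: 1 nop L, 2 tip L, 3 no L, 4 na L, 5 flam L, 6 fun L, 7 bu: H, 8 sa L, 9 frus L.
Parse left to right (heavy = foot alone; LL = one foot; stranded L unfooted): (ˈnop.tip) (ˈno.na) (ˈflam.fun) (ˈbu:) (ˈsa.frus).
Foot heads: 1, 3, 5, 7, 8.
Primary stress on the rightmost head = syllable 8.
Primary stress: syllable 8 → nop.tip.no.na.flam.fun.bu:.ˈsa.frus.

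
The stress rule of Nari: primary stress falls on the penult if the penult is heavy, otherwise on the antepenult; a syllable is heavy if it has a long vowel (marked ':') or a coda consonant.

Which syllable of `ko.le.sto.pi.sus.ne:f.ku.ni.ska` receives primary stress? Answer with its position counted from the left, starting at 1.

Weights: 7 ku L, 8 ni L, 9 ska L.
The penult (syllable 8, ni) is light, so stress falls on the antepenult (syllable 7, ku).
Primary stress: syllable 7 → ko.le.sto.pi.sus.ne:f.ˈku.ni.ska.

7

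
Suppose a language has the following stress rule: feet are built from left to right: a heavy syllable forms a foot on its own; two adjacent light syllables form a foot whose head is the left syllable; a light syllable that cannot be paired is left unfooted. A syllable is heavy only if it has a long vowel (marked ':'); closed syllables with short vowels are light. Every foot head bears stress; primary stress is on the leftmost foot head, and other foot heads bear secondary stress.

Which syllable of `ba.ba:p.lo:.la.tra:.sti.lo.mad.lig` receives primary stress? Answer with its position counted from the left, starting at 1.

Weights: 1 ba L, 2 ba:p H, 3 lo: H, 4 la L, 5 tra: H, 6 sti L, 7 lo L, 8 mad L, 9 lig L.
Parse left to right (heavy = foot alone; LL = one foot; stranded L unfooted): ba (ˈba:p) (ˈlo:) la (ˈtra:) (ˈsti.lo) (ˈmad.lig).
Foot heads: 2, 3, 5, 6, 8.
Primary stress on the leftmost head = syllable 2.
Primary stress: syllable 2 → ba.ˈba:p.lo:.la.tra:.sti.lo.mad.lig.

2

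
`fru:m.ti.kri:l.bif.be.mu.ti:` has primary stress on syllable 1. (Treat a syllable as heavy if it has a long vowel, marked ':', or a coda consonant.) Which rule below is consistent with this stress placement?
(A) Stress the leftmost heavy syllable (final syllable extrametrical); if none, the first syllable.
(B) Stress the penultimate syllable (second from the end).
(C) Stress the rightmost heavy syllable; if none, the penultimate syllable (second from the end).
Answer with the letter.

Rule A → syllable 1 ✓.
Rule B → syllable 6 (observed: 1).
Rule C → syllable 7 (observed: 1).

A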